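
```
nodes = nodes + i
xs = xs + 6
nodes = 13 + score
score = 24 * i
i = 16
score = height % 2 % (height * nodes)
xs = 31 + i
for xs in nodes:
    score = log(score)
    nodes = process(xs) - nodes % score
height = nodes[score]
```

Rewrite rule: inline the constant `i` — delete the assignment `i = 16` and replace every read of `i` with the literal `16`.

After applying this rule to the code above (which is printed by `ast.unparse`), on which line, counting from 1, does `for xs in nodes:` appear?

7

Transformed code:
nodes = nodes + 16
xs = xs + 6
nodes = 13 + score
score = 24 * 16
score = height % 2 % (height * nodes)
xs = 31 + 16
for xs in nodes:
    score = log(score)
    nodes = process(xs) - nodes % score
height = nodes[score]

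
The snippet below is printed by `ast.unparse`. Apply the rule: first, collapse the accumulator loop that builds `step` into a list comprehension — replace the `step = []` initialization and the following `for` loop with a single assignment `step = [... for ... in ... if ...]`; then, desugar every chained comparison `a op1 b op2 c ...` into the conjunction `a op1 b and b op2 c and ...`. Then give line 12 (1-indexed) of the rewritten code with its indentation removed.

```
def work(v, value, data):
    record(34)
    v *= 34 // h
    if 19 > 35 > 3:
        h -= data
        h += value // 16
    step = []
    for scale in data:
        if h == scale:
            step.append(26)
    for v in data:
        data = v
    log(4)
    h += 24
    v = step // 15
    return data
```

Transformed code:
def work(v, value, data):
    record(34)
    v *= 34 // h
    if 19 > 35 and 35 > 3:
        h -= data
        h += value // 16
    step = [26 for scale in data if h == scale]
    for v in data:
        data = v
    log(4)
    h += 24
    v = step // 15
    return data

v = step // 15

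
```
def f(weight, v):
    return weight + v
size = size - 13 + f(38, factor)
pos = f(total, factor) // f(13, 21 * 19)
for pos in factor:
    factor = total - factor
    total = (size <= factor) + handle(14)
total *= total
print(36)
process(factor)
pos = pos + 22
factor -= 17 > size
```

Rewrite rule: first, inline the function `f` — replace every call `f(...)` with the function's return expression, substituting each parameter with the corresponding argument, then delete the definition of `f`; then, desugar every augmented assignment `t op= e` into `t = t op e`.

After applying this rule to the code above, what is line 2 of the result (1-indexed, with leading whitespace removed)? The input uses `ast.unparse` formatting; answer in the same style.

Transformed code:
size = size - 13 + (38 + factor)
pos = (total + factor) // (13 + 21 * 19)
for pos in factor:
    factor = total - factor
    total = (size <= factor) + handle(14)
total = total * total
print(36)
process(factor)
pos = pos + 22
factor = factor - (17 > size)

pos = (total + factor) // (13 + 21 * 19)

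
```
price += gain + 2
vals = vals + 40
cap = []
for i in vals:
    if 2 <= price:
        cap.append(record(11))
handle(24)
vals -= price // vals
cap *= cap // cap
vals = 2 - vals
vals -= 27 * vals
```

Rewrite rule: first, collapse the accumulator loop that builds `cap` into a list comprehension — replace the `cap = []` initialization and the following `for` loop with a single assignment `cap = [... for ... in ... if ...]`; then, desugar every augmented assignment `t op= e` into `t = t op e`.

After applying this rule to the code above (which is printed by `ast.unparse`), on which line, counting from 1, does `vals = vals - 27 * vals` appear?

8

Transformed code:
price = price + (gain + 2)
vals = vals + 40
cap = [record(11) for i in vals if 2 <= price]
handle(24)
vals = vals - price // vals
cap = cap * (cap // cap)
vals = 2 - vals
vals = vals - 27 * vals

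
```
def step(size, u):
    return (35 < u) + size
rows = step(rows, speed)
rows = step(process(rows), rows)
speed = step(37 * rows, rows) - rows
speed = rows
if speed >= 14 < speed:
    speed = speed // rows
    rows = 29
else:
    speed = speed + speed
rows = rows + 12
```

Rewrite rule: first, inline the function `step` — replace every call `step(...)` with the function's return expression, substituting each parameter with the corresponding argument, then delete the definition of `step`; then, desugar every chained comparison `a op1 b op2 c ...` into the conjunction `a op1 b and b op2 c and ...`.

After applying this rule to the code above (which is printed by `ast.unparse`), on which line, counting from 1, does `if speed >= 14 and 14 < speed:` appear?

5

Transformed code:
rows = (35 < speed) + rows
rows = (35 < rows) + process(rows)
speed = (35 < rows) + 37 * rows - rows
speed = rows
if speed >= 14 and 14 < speed:
    speed = speed // rows
    rows = 29
else:
    speed = speed + speed
rows = rows + 12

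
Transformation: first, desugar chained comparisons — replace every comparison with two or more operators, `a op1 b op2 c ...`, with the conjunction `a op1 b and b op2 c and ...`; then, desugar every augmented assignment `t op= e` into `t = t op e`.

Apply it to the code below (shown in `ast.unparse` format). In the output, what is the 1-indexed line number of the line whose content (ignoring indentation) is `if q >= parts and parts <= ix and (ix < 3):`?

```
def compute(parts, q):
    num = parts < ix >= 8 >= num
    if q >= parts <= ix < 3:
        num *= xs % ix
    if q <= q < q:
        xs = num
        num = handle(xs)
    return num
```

3

Transformed code:
def compute(parts, q):
    num = parts < ix and ix >= 8 and (8 >= num)
    if q >= parts and parts <= ix and (ix < 3):
        num = num * (xs % ix)
    if q <= q and q < q:
        xs = num
        num = handle(xs)
    return num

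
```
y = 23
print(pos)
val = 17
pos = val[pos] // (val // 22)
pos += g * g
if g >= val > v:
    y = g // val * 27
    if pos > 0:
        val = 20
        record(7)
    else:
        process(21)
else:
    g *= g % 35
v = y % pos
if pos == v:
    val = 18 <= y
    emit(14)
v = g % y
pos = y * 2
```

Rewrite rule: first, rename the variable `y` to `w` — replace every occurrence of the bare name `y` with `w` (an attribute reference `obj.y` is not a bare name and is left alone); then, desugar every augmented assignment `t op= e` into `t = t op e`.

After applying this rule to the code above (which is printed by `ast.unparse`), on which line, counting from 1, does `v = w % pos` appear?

15

Transformed code:
w = 23
print(pos)
val = 17
pos = val[pos] // (val // 22)
pos = pos + g * g
if g >= val > v:
    w = g // val * 27
    if pos > 0:
        val = 20
        record(7)
    else:
        process(21)
else:
    g = g * (g % 35)
v = w % pos
if pos == v:
    val = 18 <= w
    emit(14)
v = g % w
pos = w * 2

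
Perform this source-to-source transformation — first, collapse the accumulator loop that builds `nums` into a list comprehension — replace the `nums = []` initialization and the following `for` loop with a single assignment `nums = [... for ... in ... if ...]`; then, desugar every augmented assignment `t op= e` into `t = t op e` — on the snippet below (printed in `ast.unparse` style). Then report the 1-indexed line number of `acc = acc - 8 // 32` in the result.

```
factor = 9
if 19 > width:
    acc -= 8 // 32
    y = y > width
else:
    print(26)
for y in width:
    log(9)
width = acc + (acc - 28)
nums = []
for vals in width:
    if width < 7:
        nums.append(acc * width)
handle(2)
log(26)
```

Transformed code:
factor = 9
if 19 > width:
    acc = acc - 8 // 32
    y = y > width
else:
    print(26)
for y in width:
    log(9)
width = acc + (acc - 28)
nums = [acc * width for vals in width if width < 7]
handle(2)
log(26)

3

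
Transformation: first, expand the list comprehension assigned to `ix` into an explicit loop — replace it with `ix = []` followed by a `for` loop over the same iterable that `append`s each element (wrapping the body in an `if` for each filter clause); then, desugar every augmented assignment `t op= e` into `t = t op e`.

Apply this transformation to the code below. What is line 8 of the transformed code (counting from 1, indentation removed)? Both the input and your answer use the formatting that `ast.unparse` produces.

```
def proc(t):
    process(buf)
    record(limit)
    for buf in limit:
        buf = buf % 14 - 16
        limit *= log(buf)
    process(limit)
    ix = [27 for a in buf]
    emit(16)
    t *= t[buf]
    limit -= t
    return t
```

ix = []

Transformed code:
def proc(t):
    process(buf)
    record(limit)
    for buf in limit:
        buf = buf % 14 - 16
        limit = limit * log(buf)
    process(limit)
    ix = []
    for a in buf:
        ix.append(27)
    emit(16)
    t = t * t[buf]
    limit = limit - t
    return t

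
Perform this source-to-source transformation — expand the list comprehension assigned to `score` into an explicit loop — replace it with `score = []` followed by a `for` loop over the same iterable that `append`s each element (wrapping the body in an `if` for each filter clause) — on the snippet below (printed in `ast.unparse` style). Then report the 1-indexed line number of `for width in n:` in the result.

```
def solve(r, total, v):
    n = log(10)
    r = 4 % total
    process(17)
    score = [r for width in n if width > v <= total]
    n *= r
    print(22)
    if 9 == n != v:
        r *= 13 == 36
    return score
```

Transformed code:
def solve(r, total, v):
    n = log(10)
    r = 4 % total
    process(17)
    score = []
    for width in n:
        if width > v <= total:
            score.append(r)
    n *= r
    print(22)
    if 9 == n != v:
        r *= 13 == 36
    return score

6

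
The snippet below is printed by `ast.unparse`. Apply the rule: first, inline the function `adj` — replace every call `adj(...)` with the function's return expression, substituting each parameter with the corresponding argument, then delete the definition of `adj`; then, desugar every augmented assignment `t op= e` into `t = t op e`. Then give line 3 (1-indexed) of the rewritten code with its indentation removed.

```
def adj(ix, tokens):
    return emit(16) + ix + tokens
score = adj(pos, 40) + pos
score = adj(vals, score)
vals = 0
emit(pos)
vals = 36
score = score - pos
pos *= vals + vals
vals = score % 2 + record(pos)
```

Transformed code:
score = emit(16) + pos + 40 + pos
score = emit(16) + vals + score
vals = 0
emit(pos)
vals = 36
score = score - pos
pos = pos * (vals + vals)
vals = score % 2 + record(pos)

vals = 0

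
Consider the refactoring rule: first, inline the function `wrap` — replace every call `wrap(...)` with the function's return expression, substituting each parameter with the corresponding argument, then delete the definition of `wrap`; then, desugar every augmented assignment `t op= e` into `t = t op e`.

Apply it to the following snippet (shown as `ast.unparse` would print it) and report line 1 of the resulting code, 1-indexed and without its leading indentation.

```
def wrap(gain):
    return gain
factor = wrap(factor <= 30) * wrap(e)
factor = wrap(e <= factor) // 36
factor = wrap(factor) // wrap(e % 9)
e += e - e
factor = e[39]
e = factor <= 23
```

factor = (factor <= 30) * e

Transformed code:
factor = (factor <= 30) * e
factor = (e <= factor) // 36
factor = factor // (e % 9)
e = e + (e - e)
factor = e[39]
e = factor <= 23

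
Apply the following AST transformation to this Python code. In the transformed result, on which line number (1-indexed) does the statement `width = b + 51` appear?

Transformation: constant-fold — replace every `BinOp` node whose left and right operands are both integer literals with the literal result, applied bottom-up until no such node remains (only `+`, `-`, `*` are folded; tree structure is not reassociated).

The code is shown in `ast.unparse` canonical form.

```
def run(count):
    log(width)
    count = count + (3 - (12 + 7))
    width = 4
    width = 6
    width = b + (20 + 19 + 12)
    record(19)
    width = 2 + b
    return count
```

Transformed code:
def run(count):
    log(width)
    count = count + -16
    width = 4
    width = 6
    width = b + 51
    record(19)
    width = 2 + b
    return count

6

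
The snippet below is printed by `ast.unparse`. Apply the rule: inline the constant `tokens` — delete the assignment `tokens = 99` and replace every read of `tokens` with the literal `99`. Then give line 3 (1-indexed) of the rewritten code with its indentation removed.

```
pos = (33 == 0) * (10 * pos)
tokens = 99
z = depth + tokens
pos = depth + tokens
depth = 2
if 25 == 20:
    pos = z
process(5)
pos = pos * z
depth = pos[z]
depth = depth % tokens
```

Transformed code:
pos = (33 == 0) * (10 * pos)
z = depth + 99
pos = depth + 99
depth = 2
if 25 == 20:
    pos = z
process(5)
pos = pos * z
depth = pos[z]
depth = depth % 99

pos = depth + 99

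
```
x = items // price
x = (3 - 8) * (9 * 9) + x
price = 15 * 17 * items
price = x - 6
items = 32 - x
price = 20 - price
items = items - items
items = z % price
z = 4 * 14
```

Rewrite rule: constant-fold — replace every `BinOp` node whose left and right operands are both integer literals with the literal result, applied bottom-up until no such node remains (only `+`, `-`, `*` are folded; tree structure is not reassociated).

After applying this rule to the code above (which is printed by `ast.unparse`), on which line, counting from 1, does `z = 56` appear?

Transformed code:
x = items // price
x = -405 + x
price = 255 * items
price = x - 6
items = 32 - x
price = 20 - price
items = items - items
items = z % price
z = 56

9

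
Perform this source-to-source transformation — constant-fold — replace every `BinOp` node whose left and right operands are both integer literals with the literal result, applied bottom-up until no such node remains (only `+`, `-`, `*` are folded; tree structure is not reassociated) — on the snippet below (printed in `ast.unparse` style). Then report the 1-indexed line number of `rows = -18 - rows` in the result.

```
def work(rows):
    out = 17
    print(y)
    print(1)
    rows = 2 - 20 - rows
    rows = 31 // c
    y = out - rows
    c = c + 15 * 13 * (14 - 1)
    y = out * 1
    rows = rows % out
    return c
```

5

Transformed code:
def work(rows):
    out = 17
    print(y)
    print(1)
    rows = -18 - rows
    rows = 31 // c
    y = out - rows
    c = c + 2535
    y = out * 1
    rows = rows % out
    return c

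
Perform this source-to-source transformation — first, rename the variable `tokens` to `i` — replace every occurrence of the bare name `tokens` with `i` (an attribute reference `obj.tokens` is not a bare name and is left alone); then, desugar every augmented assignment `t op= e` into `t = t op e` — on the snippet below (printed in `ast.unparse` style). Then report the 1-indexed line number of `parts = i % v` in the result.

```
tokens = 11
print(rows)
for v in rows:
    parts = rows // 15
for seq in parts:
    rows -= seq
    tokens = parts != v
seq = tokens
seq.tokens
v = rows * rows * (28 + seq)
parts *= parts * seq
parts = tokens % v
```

12

Transformed code:
i = 11
print(rows)
for v in rows:
    parts = rows // 15
for seq in parts:
    rows = rows - seq
    i = parts != v
seq = i
seq.tokens
v = rows * rows * (28 + seq)
parts = parts * (parts * seq)
parts = i % v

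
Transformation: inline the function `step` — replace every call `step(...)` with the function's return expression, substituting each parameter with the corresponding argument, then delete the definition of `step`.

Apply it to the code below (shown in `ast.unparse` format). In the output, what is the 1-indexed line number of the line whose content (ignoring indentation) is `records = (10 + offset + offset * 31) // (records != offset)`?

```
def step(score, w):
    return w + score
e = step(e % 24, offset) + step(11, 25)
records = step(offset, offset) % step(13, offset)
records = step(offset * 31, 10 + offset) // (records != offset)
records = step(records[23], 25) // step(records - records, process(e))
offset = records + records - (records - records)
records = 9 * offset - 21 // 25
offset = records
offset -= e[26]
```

Transformed code:
e = offset + e % 24 + (25 + 11)
records = (offset + offset) % (offset + 13)
records = (10 + offset + offset * 31) // (records != offset)
records = (25 + records[23]) // (process(e) + (records - records))
offset = records + records - (records - records)
records = 9 * offset - 21 // 25
offset = records
offset -= e[26]

3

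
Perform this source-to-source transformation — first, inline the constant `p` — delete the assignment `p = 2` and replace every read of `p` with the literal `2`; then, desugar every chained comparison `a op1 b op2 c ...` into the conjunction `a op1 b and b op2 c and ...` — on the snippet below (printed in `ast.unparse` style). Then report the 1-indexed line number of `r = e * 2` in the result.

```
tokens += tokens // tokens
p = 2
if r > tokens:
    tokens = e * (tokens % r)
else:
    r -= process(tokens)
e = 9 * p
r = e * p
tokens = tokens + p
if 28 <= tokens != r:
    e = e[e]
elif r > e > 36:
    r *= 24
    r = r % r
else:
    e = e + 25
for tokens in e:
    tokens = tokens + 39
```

Transformed code:
tokens += tokens // tokens
if r > tokens:
    tokens = e * (tokens % r)
else:
    r -= process(tokens)
e = 9 * 2
r = e * 2
tokens = tokens + 2
if 28 <= tokens and tokens != r:
    e = e[e]
elif r > e and e > 36:
    r *= 24
    r = r % r
else:
    e = e + 25
for tokens in e:
    tokens = tokens + 39

7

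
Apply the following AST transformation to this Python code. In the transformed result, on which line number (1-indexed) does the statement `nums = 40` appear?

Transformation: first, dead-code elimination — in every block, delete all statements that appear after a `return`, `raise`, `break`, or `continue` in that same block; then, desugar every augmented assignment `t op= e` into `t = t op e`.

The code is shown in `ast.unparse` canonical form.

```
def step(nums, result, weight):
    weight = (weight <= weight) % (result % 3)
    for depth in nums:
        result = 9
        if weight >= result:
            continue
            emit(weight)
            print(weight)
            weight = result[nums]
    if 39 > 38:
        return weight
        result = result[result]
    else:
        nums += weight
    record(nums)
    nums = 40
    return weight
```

12

Transformed code:
def step(nums, result, weight):
    weight = (weight <= weight) % (result % 3)
    for depth in nums:
        result = 9
        if weight >= result:
            continue
    if 39 > 38:
        return weight
    else:
        nums = nums + weight
    record(nums)
    nums = 40
    return weight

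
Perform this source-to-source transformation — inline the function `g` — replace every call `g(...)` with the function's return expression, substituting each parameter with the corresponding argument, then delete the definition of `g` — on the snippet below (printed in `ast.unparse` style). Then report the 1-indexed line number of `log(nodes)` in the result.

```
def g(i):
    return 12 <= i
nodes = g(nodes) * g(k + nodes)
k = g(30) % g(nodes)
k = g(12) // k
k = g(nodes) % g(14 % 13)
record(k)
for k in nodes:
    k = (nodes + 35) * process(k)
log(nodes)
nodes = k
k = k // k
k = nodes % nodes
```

Transformed code:
nodes = (12 <= nodes) * (12 <= k + nodes)
k = (12 <= 30) % (12 <= nodes)
k = (12 <= 12) // k
k = (12 <= nodes) % (12 <= 14 % 13)
record(k)
for k in nodes:
    k = (nodes + 35) * process(k)
log(nodes)
nodes = k
k = k // k
k = nodes % nodes

8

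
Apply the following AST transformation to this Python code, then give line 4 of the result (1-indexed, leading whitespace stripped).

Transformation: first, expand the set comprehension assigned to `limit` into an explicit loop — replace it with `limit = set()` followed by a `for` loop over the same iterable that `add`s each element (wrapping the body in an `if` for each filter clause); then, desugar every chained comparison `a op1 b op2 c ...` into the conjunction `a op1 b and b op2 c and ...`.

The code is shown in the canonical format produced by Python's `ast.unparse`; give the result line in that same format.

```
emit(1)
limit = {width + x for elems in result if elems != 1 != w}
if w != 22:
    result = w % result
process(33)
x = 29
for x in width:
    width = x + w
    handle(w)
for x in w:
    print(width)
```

Transformed code:
emit(1)
limit = set()
for elems in result:
    if elems != 1 and 1 != w:
        limit.add(width + x)
if w != 22:
    result = w % result
process(33)
x = 29
for x in width:
    width = x + w
    handle(w)
for x in w:
    print(width)

if elems != 1 and 1 != w:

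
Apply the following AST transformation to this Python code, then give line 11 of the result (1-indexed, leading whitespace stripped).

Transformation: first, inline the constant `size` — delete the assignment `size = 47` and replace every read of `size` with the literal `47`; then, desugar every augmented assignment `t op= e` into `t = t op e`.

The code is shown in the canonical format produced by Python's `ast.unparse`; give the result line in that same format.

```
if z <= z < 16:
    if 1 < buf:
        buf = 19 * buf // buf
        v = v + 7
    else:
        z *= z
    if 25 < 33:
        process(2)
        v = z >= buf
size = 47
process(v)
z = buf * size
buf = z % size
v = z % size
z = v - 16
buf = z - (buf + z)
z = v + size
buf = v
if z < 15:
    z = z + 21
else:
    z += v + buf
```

Transformed code:
if z <= z < 16:
    if 1 < buf:
        buf = 19 * buf // buf
        v = v + 7
    else:
        z = z * z
    if 25 < 33:
        process(2)
        v = z >= buf
process(v)
z = buf * 47
buf = z % 47
v = z % 47
z = v - 16
buf = z - (buf + z)
z = v + 47
buf = v
if z < 15:
    z = z + 21
else:
    z = z + (v + buf)

z = buf * 47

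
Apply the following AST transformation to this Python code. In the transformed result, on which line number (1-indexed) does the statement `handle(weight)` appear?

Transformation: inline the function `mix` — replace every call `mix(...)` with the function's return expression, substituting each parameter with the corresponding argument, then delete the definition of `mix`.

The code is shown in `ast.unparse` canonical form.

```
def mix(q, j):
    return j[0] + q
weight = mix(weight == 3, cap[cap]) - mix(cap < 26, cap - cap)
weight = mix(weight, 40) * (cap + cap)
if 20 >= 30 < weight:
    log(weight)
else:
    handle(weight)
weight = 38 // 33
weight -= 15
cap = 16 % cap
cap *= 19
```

6

Transformed code:
weight = cap[cap][0] + (weight == 3) - ((cap - cap)[0] + (cap < 26))
weight = (40[0] + weight) * (cap + cap)
if 20 >= 30 < weight:
    log(weight)
else:
    handle(weight)
weight = 38 // 33
weight -= 15
cap = 16 % cap
cap *= 19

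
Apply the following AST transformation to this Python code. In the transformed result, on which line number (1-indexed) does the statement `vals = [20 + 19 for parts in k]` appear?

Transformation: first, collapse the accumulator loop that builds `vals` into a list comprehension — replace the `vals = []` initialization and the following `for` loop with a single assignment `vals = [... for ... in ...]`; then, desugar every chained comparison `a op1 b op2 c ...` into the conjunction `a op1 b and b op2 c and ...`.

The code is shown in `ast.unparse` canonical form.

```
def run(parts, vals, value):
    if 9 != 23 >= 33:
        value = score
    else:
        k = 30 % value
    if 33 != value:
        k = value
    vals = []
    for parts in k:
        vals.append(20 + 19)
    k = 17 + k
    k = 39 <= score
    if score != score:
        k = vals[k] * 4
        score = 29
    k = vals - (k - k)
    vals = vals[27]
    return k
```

Transformed code:
def run(parts, vals, value):
    if 9 != 23 and 23 >= 33:
        value = score
    else:
        k = 30 % value
    if 33 != value:
        k = value
    vals = [20 + 19 for parts in k]
    k = 17 + k
    k = 39 <= score
    if score != score:
        k = vals[k] * 4
        score = 29
    k = vals - (k - k)
    vals = vals[27]
    return k

8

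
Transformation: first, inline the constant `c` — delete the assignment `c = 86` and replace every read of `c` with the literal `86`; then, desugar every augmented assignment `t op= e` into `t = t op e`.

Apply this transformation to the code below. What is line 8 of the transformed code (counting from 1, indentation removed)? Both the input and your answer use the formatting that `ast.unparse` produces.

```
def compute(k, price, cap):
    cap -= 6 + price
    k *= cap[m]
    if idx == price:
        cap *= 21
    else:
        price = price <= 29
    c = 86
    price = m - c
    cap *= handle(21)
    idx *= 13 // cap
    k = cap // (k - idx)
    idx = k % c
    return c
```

price = m - 86

Transformed code:
def compute(k, price, cap):
    cap = cap - (6 + price)
    k = k * cap[m]
    if idx == price:
        cap = cap * 21
    else:
        price = price <= 29
    price = m - 86
    cap = cap * handle(21)
    idx = idx * (13 // cap)
    k = cap // (k - idx)
    idx = k % 86
    return 86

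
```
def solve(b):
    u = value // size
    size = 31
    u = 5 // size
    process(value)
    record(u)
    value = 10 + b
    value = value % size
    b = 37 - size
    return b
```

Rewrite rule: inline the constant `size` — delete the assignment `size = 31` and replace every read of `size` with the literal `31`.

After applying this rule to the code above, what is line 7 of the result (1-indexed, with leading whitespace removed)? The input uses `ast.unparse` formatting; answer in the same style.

Transformed code:
def solve(b):
    u = value // 31
    u = 5 // 31
    process(value)
    record(u)
    value = 10 + b
    value = value % 31
    b = 37 - 31
    return b

value = value % 31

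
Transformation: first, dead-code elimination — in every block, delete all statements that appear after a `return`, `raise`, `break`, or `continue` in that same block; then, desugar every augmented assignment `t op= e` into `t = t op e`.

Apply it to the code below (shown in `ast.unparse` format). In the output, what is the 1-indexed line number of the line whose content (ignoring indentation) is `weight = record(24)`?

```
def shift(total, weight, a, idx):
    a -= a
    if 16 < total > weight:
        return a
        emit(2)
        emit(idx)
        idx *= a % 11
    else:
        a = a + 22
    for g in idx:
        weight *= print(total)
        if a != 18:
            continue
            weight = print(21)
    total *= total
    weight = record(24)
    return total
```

Transformed code:
def shift(total, weight, a, idx):
    a = a - a
    if 16 < total > weight:
        return a
    else:
        a = a + 22
    for g in idx:
        weight = weight * print(total)
        if a != 18:
            continue
    total = total * total
    weight = record(24)
    return total

12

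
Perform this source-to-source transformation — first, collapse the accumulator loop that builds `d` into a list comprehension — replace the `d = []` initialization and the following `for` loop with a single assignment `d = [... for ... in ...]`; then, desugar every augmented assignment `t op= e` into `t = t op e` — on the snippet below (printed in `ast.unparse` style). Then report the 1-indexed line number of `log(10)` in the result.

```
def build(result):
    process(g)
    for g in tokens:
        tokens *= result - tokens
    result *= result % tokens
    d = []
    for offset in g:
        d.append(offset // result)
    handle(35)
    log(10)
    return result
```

Transformed code:
def build(result):
    process(g)
    for g in tokens:
        tokens = tokens * (result - tokens)
    result = result * (result % tokens)
    d = [offset // result for offset in g]
    handle(35)
    log(10)
    return result

8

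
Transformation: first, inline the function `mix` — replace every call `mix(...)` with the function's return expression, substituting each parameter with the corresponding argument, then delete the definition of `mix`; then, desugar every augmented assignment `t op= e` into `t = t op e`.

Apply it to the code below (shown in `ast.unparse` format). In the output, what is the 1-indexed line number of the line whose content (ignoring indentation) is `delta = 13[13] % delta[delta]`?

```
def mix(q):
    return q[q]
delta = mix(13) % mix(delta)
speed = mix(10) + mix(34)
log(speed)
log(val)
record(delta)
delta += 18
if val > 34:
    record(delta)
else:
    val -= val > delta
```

Transformed code:
delta = 13[13] % delta[delta]
speed = 10[10] + 34[34]
log(speed)
log(val)
record(delta)
delta = delta + 18
if val > 34:
    record(delta)
else:
    val = val - (val > delta)

1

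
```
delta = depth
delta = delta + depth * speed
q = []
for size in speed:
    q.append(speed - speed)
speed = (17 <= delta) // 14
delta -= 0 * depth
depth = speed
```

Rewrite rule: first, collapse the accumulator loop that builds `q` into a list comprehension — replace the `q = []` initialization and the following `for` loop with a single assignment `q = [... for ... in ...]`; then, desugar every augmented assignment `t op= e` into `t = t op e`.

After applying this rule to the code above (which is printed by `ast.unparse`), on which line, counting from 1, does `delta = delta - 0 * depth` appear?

Transformed code:
delta = depth
delta = delta + depth * speed
q = [speed - speed for size in speed]
speed = (17 <= delta) // 14
delta = delta - 0 * depth
depth = speed

5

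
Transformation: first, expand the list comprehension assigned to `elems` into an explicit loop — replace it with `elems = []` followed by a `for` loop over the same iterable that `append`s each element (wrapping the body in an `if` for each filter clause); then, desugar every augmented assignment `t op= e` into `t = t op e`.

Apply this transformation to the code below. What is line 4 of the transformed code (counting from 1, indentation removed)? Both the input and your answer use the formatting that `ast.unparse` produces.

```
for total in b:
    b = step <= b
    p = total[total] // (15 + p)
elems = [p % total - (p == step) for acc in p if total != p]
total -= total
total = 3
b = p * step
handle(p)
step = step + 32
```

Transformed code:
for total in b:
    b = step <= b
    p = total[total] // (15 + p)
elems = []
for acc in p:
    if total != p:
        elems.append(p % total - (p == step))
total = total - total
total = 3
b = p * step
handle(p)
step = step + 32

elems = []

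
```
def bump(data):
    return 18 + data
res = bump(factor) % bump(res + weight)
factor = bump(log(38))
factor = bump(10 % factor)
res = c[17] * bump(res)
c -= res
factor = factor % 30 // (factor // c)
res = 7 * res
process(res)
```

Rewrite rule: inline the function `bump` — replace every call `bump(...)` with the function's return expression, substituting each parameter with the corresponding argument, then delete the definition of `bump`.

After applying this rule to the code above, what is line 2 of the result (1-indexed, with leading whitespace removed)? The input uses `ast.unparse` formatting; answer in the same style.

Transformed code:
res = (18 + factor) % (18 + (res + weight))
factor = 18 + log(38)
factor = 18 + 10 % factor
res = c[17] * (18 + res)
c -= res
factor = factor % 30 // (factor // c)
res = 7 * res
process(res)

factor = 18 + log(38)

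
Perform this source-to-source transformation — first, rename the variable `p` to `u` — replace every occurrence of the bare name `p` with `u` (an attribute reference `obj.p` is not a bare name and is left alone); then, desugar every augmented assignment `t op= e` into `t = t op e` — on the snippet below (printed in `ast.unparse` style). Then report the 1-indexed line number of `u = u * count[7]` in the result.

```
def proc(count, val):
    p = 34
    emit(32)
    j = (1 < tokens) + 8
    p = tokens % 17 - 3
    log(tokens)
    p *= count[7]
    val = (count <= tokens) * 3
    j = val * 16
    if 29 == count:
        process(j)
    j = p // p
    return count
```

Transformed code:
def proc(count, val):
    u = 34
    emit(32)
    j = (1 < tokens) + 8
    u = tokens % 17 - 3
    log(tokens)
    u = u * count[7]
    val = (count <= tokens) * 3
    j = val * 16
    if 29 == count:
        process(j)
    j = u // u
    return count

7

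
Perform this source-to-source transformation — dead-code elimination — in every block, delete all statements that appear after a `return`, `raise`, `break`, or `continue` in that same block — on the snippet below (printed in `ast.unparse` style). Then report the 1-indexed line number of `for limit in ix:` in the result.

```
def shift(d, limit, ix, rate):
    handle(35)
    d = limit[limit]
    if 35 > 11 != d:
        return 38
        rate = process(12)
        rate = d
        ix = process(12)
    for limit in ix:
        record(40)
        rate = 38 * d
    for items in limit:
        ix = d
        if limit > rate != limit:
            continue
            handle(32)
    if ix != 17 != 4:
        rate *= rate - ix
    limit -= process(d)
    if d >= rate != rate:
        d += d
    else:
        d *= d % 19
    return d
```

6

Transformed code:
def shift(d, limit, ix, rate):
    handle(35)
    d = limit[limit]
    if 35 > 11 != d:
        return 38
    for limit in ix:
        record(40)
        rate = 38 * d
    for items in limit:
        ix = d
        if limit > rate != limit:
            continue
    if ix != 17 != 4:
        rate *= rate - ix
    limit -= process(d)
    if d >= rate != rate:
        d += d
    else:
        d *= d % 19
    return d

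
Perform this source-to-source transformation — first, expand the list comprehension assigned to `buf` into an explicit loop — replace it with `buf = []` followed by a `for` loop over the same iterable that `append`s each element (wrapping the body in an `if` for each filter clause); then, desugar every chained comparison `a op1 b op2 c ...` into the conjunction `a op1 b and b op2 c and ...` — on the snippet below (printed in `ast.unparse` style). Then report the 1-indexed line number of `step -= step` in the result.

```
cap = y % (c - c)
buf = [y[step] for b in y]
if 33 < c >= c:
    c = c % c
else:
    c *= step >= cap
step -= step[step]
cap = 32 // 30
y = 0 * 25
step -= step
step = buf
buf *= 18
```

12

Transformed code:
cap = y % (c - c)
buf = []
for b in y:
    buf.append(y[step])
if 33 < c and c >= c:
    c = c % c
else:
    c *= step >= cap
step -= step[step]
cap = 32 // 30
y = 0 * 25
step -= step
step = buf
buf *= 18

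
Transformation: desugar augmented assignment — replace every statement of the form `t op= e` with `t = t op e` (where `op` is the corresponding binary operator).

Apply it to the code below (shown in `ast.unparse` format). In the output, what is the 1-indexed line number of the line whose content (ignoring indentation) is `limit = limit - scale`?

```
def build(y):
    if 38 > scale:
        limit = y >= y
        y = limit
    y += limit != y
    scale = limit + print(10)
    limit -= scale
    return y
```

Transformed code:
def build(y):
    if 38 > scale:
        limit = y >= y
        y = limit
    y = y + (limit != y)
    scale = limit + print(10)
    limit = limit - scale
    return y

7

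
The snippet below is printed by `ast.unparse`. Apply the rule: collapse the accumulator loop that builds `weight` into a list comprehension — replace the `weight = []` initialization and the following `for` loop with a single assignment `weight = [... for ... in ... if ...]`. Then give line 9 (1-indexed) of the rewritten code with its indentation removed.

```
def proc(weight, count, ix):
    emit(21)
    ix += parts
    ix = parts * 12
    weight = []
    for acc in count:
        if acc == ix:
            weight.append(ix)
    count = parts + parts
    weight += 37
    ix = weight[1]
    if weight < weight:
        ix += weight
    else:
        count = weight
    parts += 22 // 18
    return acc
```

Transformed code:
def proc(weight, count, ix):
    emit(21)
    ix += parts
    ix = parts * 12
    weight = [ix for acc in count if acc == ix]
    count = parts + parts
    weight += 37
    ix = weight[1]
    if weight < weight:
        ix += weight
    else:
        count = weight
    parts += 22 // 18
    return acc

if weight < weight:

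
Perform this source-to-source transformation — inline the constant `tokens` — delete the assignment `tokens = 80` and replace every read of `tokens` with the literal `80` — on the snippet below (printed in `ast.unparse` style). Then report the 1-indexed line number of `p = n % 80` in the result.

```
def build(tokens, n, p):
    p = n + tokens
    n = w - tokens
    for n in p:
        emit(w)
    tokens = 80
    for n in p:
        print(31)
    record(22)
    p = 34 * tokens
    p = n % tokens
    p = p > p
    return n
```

Transformed code:
def build(tokens, n, p):
    p = n + 80
    n = w - 80
    for n in p:
        emit(w)
    for n in p:
        print(31)
    record(22)
    p = 34 * 80
    p = n % 80
    p = p > p
    return n

10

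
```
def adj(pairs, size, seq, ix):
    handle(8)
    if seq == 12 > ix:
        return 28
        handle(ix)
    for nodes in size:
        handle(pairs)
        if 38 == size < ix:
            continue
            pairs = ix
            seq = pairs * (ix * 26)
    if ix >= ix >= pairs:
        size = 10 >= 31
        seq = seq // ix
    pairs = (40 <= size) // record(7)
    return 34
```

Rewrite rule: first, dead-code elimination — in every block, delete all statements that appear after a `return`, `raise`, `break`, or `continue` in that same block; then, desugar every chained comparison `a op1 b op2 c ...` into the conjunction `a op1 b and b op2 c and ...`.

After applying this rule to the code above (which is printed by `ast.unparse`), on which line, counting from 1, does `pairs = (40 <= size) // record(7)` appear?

12

Transformed code:
def adj(pairs, size, seq, ix):
    handle(8)
    if seq == 12 and 12 > ix:
        return 28
    for nodes in size:
        handle(pairs)
        if 38 == size and size < ix:
            continue
    if ix >= ix and ix >= pairs:
        size = 10 >= 31
        seq = seq // ix
    pairs = (40 <= size) // record(7)
    return 34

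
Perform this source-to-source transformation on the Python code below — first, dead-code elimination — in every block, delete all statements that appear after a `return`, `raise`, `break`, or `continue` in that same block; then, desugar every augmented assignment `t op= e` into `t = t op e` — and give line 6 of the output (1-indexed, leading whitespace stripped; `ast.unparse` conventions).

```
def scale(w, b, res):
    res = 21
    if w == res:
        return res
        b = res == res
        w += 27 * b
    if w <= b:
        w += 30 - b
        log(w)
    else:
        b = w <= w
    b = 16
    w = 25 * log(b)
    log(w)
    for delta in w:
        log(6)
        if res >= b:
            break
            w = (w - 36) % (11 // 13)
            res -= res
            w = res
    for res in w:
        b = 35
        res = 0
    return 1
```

Transformed code:
def scale(w, b, res):
    res = 21
    if w == res:
        return res
    if w <= b:
        w = w + (30 - b)
        log(w)
    else:
        b = w <= w
    b = 16
    w = 25 * log(b)
    log(w)
    for delta in w:
        log(6)
        if res >= b:
            break
    for res in w:
        b = 35
        res = 0
    return 1

w = w + (30 - b)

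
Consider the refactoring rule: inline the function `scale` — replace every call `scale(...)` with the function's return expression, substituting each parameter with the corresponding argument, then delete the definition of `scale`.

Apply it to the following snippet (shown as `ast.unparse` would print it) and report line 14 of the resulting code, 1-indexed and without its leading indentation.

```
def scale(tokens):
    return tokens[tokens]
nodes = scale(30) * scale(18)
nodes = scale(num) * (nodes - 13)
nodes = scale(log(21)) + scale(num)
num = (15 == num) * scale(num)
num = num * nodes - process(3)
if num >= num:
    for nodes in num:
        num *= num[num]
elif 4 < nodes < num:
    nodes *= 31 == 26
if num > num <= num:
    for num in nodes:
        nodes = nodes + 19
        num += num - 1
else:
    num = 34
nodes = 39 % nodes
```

Transformed code:
nodes = 30[30] * 18[18]
nodes = num[num] * (nodes - 13)
nodes = log(21)[log(21)] + num[num]
num = (15 == num) * num[num]
num = num * nodes - process(3)
if num >= num:
    for nodes in num:
        num *= num[num]
elif 4 < nodes < num:
    nodes *= 31 == 26
if num > num <= num:
    for num in nodes:
        nodes = nodes + 19
        num += num - 1
else:
    num = 34
nodes = 39 % nodes

num += num - 1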